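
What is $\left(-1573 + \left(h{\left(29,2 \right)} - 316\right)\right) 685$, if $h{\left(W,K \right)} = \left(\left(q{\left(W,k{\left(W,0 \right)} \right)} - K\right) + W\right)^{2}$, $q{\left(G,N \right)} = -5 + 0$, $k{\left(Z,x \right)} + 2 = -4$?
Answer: $-962425$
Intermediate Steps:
$k{\left(Z,x \right)} = -6$ ($k{\left(Z,x \right)} = -2 - 4 = -6$)
$q{\left(G,N \right)} = -5$
$h{\left(W,K \right)} = \left(-5 + W - K\right)^{2}$ ($h{\left(W,K \right)} = \left(\left(-5 - K\right) + W\right)^{2} = \left(-5 + W - K\right)^{2}$)
$\left(-1573 + \left(h{\left(29,2 \right)} - 316\right)\right) 685 = \left(-1573 - \left(316 - \left(5 + 2 - 29\right)^{2}\right)\right) 685 = \left(-1573 - \left(316 - \left(-22\right)^{2}\right)\right) 685 = \left(-1573 + \left(484 - 316\right)\right) 685 = \left(-1573 + 168\right) 685 = \left(-1405\right) 685 = -962425$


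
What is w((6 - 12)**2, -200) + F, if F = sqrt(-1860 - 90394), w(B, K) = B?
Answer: 36 + I*sqrt(92254) ≈ 36.0 + 303.73*I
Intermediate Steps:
F = I*sqrt(92254) (F = sqrt(-92254) = I*sqrt(92254) ≈ 303.73*I)
w((6 - 12)**2, -200) + F = (6 - 12)**2 + I*sqrt(92254) = (-6)**2 + I*sqrt(92254) = 36 + I*sqrt(92254)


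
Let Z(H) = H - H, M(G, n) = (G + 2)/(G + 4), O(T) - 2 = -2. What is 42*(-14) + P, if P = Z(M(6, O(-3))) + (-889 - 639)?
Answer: -2116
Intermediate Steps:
O(T) = 0 (O(T) = 2 - 2 = 0)
M(G, n) = (2 + G)/(4 + G)
Z(H) = 0
P = -1528 (P = 0 + (-889 - 639) = 0 - 1528 = -1528)
42*(-14) + P = 42*(-14) - 1528 = -588 - 1528 = -2116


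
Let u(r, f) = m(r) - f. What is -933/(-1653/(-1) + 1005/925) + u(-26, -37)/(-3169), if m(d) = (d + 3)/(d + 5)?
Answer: -3910498315/6788131098 ≈ -0.57608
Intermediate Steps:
m(d) = (3 + d)/(5 + d)
u(r, f) = -f + (3 + r)/(5 + r) (u(r, f) = (3 + r)/(5 + r) - f = -f + (3 + r)/(5 + r))
-933/(-1653/(-1) + 1005/925) + u(-26, -37)/(-3169) = -933/(-1653/(-1) + 1005/925) + ((3 - 26 - 1*(-37)*(5 - 26))/(5 - 26))/(-3169) = -933/(-1653*(-1) + 1005*(1/925)) + ((3 - 26 - 1*(-37)*(-21))/(-21))*(-1/3169) = -933/(1653 + 201/185) - (3 - 26 - 777)/21*(-1/3169) = -933/306006/185 - 1/21*(-800)*(-1/3169) = -933*185/306006 + (800/21)*(-1/3169) = -57535/102002 - 800/66549 = -3910498315/6788131098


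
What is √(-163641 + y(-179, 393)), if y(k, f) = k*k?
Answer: 20*I*√329 ≈ 362.77*I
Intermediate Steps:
y(k, f) = k²
√(-163641 + y(-179, 393)) = √(-163641 + (-179)²) = √(-163641 + 32041) = √(-131600) = 20*I*√329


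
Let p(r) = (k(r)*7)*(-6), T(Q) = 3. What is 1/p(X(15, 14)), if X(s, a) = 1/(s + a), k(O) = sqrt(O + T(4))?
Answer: -sqrt(638)/1848 ≈ -0.013668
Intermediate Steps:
k(O) = sqrt(3 + O) (k(O) = sqrt(O + 3) = sqrt(3 + O))
X(s, a) = 1/(a + s)
p(r) = -42*sqrt(3 + r) (p(r) = (sqrt(3 + r)*7)*(-6) = (7*sqrt(3 + r))*(-6) = -42*sqrt(3 + r))
1/p(X(15, 14)) = 1/(-42*sqrt(3 + 1/(14 + 15))) = 1/(-42*sqrt(3 + 1/29)) = 1/(-84*sqrt(638)/29) = -sqrt(638)/1848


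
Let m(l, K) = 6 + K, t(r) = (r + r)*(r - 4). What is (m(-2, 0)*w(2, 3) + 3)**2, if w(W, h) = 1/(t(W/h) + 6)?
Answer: 2304/49 ≈ 47.020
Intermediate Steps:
t(r) = 2*r*(-4 + r) (t(r) = (2*r)*(-4 + r) = 2*r*(-4 + r))
w(W, h) = 1/(6 + 2*W*(-4 + W/h)/h) (w(W, h) = 1/(2*(W/h)*(-4 + W/h) + 6) = 1/(2*W*(-4 + W/h)/h + 6) = 1/(6 + 2*W*(-4 + W/h)/h))
(m(-2, 0)*w(2, 3) + 3)**2 = ((6 + 0)*((1/2)*3**2/(3*3**2 + 2*(2 - 4*3))) + 3)**2 = (6*((1/2)*9/(3*9 + 2*(2 - 12))) + 3)**2 = (6*((1/2)*9/(27 + 2*(-10))) + 3)**2 = (6*((1/2)*9/(27 - 20)) + 3)**2 = (6*((1/2)*9/7) + 3)**2 = (6*((1/2)*9*(1/7)) + 3)**2 = (6*(9/14) + 3)**2 = (27/7 + 3)**2 = (48/7)**2 = 2304/49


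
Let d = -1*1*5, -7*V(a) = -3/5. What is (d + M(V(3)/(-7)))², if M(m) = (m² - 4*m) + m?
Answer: 88750963921/3603000625 ≈ 24.633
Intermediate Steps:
V(a) = 3/35 (V(a) = -(-3)/(7*5) = -⅐*(-⅗) = 3/35)
M(m) = m² - 3*m
d = -5 (d = -1*5 = -5)
(d + M(V(3)/(-7)))² = (-5 + ((3/35)/(-7))*(-3 + (3/35)/(-7)))² = (-5 + ((3/35)*(-⅐))*(-3 + (3/35)*(-⅐)))² = (-5 - 3*(-3 - 3/245)/245)² = (-5 - 3/245*(-738/245))² = (-5 + 2214/60025)² = (-297911/60025)² = 88750963921/3603000625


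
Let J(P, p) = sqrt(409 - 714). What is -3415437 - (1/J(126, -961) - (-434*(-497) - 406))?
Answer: -3200145 + I*sqrt(305)/305 ≈ -3.2001e+6 + 0.05726*I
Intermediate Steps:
J(P, p) = I*sqrt(305) (J(P, p) = sqrt(-305) = I*sqrt(305))
-3415437 - (1/J(126, -961) - (-434*(-497) - 406)) = -3415437 - (1/(I*sqrt(305)) - (-434*(-497) - 406)) = -3415437 - (-I*sqrt(305)/305 - (215698 - 406)) = -3415437 - (-I*sqrt(305)/305 - 1*215292) = -3415437 - (-I*sqrt(305)/305 - 215292) = -3415437 - (-215292 - I*sqrt(305)/305) = -3415437 + (215292 + I*sqrt(305)/305) = -3200145 + I*sqrt(305)/305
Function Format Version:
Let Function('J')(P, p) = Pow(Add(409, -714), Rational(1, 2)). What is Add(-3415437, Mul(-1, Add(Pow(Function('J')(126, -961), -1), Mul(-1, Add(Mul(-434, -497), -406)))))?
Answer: Add(-3200145, Mul(Rational(1, 305), I, Pow(305, Rational(1, 2)))) ≈ Add(-3.2001e+6, Mul(0.057260, I))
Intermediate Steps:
Function('J')(P, p) = Mul(I, Pow(305, Rational(1, 2))) (Function('J')(P, p) = Pow(-305, Rational(1, 2)) = Mul(I, Pow(305, Rational(1, 2))))
Add(-3415437, Mul(-1, Add(Pow(Function('J')(126, -961), -1), Mul(-1, Add(Mul(-434, -497), -406))))) = Add(-3415437, Mul(-1, Add(Pow(Mul(I, Pow(305, Rational(1, 2))), -1), Mul(-1, Add(Mul(-434, -497), -406))))) = Add(-3415437, Mul(-1, Add(Mul(Rational(-1, 305), I, Pow(305, Rational(1, 2))), Mul(-1, Add(215698, -406))))) = Add(-3415437, Mul(-1, Add(Mul(Rational(-1, 305), I, Pow(305, Rational(1, 2))), Mul(-1, 215292)))) = Add(-3415437, Mul(-1, Add(Mul(Rational(-1, 305), I, Pow(305, Rational(1, 2))), -215292))) = Add(-3415437, Mul(-1, Add(-215292, Mul(Rational(-1, 305), I, Pow(305, Rational(1, 2)))))) = Add(-3415437, Add(215292, Mul(Rational(1, 305), I, Pow(305, Rational(1, 2))))) = Add(-3200145, Mul(Rational(1, 305), I, Pow(305, Rational(1, 2))))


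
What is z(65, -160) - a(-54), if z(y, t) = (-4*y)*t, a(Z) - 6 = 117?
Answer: 41477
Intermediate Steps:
a(Z) = 123 (a(Z) = 6 + 117 = 123)
z(y, t) = -4*t*y
z(65, -160) - a(-54) = -4*(-160)*65 - 1*123 = 41600 - 123 = 41477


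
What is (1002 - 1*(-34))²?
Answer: 1073296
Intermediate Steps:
(1002 - 1*(-34))² = (1002 + 34)² = 1036² = 1073296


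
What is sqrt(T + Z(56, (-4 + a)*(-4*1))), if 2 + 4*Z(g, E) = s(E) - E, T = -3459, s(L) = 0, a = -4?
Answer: I*sqrt(13870)/2 ≈ 58.885*I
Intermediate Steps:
Z(g, E) = -1/2 - E/4 (Z(g, E) = -1/2 + (0 - E)/4 = -1/2 + (-E)/4 = -1/2 - E/4)
sqrt(T + Z(56, (-4 + a)*(-4*1))) = sqrt(-3459 + (-1/2 - (-4 - 4)*(-4*1)/4)) = sqrt(-3459 + (-1/2 - (-2)*(-4))) = sqrt(-3459 + (-1/2 - 1/4*32)) = sqrt(-3459 + (-1/2 - 8)) = sqrt(-3459 - 17/2) = sqrt(-6935/2) = I*sqrt(13870)/2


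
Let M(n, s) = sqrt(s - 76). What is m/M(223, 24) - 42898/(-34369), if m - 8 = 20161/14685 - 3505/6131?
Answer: 42898/34369 - 396203023*I*sqrt(13)/1170438555 ≈ 1.2482 - 1.2205*I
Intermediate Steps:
M(n, s) = sqrt(-76 + s)
m = 792406046/90033735 (m = 8 + (20161/14685 - 3505/6131) = 8 + 72136166/90033735 = 792406046/90033735 ≈ 8.8012)
m/M(223, 24) - 42898/(-34369) = 792406046/(90033735*(sqrt(-76 + 24))) - 42898/(-34369) = 792406046/(90033735*(sqrt(-52))) - 42898*(-1/34369) = 792406046/(90033735*((2*I*sqrt(13)))) + 42898/34369 = 792406046*(-I*sqrt(13)/26)/90033735 + 42898/34369 = -396203023*I*sqrt(13)/1170438555 + 42898/34369 = 42898/34369 - 396203023*I*sqrt(13)/1170438555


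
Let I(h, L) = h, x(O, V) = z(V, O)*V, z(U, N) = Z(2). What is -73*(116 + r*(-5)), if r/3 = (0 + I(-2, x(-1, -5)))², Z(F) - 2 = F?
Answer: -4088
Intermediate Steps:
Z(F) = 2 + F
z(U, N) = 4 (z(U, N) = 2 + 2 = 4)
x(O, V) = 4*V
r = 12 (r = 3*(0 - 2)² = 3*(-2)² = 3*4 = 12)
-73*(116 + r*(-5)) = -73*(116 + 12*(-5)) = -73*(116 - 60) = -73*56 = -4088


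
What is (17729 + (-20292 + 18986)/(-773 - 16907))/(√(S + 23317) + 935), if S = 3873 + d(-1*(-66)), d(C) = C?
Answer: 574658381/29361592 - 52241671*√6814/1247867660 ≈ 16.116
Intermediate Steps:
S = 3939 (S = 3873 - 1*(-66) = 3873 + 66 = 3939)
(17729 + (-20292 + 18986)/(-773 - 16907))/(√(S + 23317) + 935) = (17729 + (-20292 + 18986)/(-773 - 16907))/(√(3939 + 23317) + 935) = (17729 - 1306/(-17680))/(√27256 + 935) = (17729 - 1306*(-1/17680))/(2*√6814 + 935) = (17729 + 653/8840)/(935 + 2*√6814) = 156725013/(8840*(935 + 2*√6814))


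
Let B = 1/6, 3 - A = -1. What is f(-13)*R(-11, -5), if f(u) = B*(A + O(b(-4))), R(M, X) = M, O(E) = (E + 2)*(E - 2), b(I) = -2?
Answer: -22/3 ≈ -7.3333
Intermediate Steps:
O(E) = (-2 + E)*(2 + E) (O(E) = (2 + E)*(-2 + E) = (-2 + E)*(2 + E))
A = 4 (A = 3 - 1*(-1) = 3 + 1 = 4)
B = ⅙ ≈ 0.16667
f(u) = ⅔ (f(u) = (4 + (-4 + (-2)²))/6 = (4 + (-4 + 4))/6 = (4 + 0)/6 = (⅙)*4 = ⅔)
f(-13)*R(-11, -5) = (⅔)*(-11) = -22/3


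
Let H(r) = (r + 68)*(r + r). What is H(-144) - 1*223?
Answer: 21665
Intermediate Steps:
H(r) = 2*r*(68 + r) (H(r) = (68 + r)*(2*r) = 2*r*(68 + r))
H(-144) - 1*223 = 2*(-144)*(68 - 144) - 1*223 = 2*(-144)*(-76) - 223 = 21888 - 223 = 21665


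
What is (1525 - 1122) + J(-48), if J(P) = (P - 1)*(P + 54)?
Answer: 109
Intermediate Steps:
J(P) = (-1 + P)*(54 + P)
(1525 - 1122) + J(-48) = (1525 - 1122) + (-54 + (-48)**2 + 53*(-48)) = 403 + (-54 + 2304 - 2544) = 403 - 294 = 109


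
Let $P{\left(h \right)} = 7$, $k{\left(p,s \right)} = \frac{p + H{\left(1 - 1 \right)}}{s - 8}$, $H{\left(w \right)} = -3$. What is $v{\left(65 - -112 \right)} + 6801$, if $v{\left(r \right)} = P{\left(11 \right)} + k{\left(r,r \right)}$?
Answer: $\frac{1150726}{169} \approx 6809.0$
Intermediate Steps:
$k{\left(p,s \right)} = \frac{-3 + p}{-8 + s}$ ($k{\left(p,s \right)} = \frac{p - 3}{s - 8} = \frac{-3 + p}{-8 + s}$)
$v{\left(r \right)} = 7 + \frac{-3 + r}{-8 + r}$
$v{\left(65 - -112 \right)} + 6801 = \frac{-59 + 8 \left(65 - -112\right)}{-8 + \left(65 - -112\right)} + 6801 = \frac{-59 + 8 \left(65 + 112\right)}{-8 + \left(65 + 112\right)} + 6801 = \frac{-59 + 8 \cdot 177}{-8 + 177} + 6801 = \frac{-59 + 1416}{169} + 6801 = \frac{1}{169} \cdot 1357 + 6801 = \frac{1357}{169} + 6801 = \frac{1150726}{169}$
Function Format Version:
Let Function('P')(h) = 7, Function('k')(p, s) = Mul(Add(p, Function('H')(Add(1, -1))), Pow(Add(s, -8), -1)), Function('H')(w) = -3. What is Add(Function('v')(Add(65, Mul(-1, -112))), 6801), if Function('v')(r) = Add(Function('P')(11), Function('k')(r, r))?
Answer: Rational(1150726, 169) ≈ 6809.0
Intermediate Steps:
Function('k')(p, s) = Mul(Pow(Add(-8, s), -1), Add(-3, p)) (Function('k')(p, s) = Mul(Add(p, -3), Pow(Add(s, -8), -1)) = Mul(Add(-3, p), Pow(Add(-8, s), -1)) = Mul(Pow(Add(-8, s), -1), Add(-3, p)))
Function('v')(r) = Add(7, Mul(Pow(Add(-8, r), -1), Add(-3, r)))
Add(Function('v')(Add(65, Mul(-1, -112))), 6801) = Add(Mul(Pow(Add(-8, Add(65, Mul(-1, -112))), -1), Add(-59, Mul(8, Add(65, Mul(-1, -112))))), 6801) = Add(Mul(Pow(Add(-8, Add(65, 112)), -1), Add(-59, Mul(8, Add(65, 112)))), 6801) = Add(Mul(Pow(Add(-8, 177), -1), Add(-59, Mul(8, 177))), 6801) = Add(Mul(Pow(169, -1), Add(-59, 1416)), 6801) = Add(Mul(Rational(1, 169), 1357), 6801) = Add(Rational(1357, 169), 6801) = Rational(1150726, 169)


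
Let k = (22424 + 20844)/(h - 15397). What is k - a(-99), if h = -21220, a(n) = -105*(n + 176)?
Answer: 296005177/36617 ≈ 8083.8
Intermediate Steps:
a(n) = -18480 - 105*n (a(n) = -105*(176 + n) = -18480 - 105*n)
k = -43268/36617 (k = (22424 + 20844)/(-21220 - 15397) = 43268/(-36617) = 43268*(-1/36617) = -43268/36617 ≈ -1.1816)
k - a(-99) = -43268/36617 - (-18480 - 105*(-99)) = -43268/36617 - (-18480 + 10395) = -43268/36617 - 1*(-8085) = -43268/36617 + 8085 = 296005177/36617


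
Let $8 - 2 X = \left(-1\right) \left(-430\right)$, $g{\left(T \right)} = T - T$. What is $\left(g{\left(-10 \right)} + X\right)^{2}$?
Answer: $44521$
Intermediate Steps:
$g{\left(T \right)} = 0$
$X = -211$ ($X = 4 - \frac{\left(-1\right) \left(-430\right)}{2} = 4 - 215 = -211$)
$\left(g{\left(-10 \right)} + X\right)^{2} = \left(0 - 211\right)^{2} = \left(-211\right)^{2} = 44521$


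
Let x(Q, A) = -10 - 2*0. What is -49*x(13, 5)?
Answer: 490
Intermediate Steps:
x(Q, A) = -10 (x(Q, A) = -10 - 1*0 = -10 + 0 = -10)
-49*x(13, 5) = -49*(-10) = 490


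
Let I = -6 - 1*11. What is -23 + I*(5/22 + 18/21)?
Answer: -6381/154 ≈ -41.435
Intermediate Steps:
I = -17 (I = -6 - 11 = -17)
-23 + I*(5/22 + 18/21) = -23 - 17*(5/22 + 18/21) = -23 - 17*(5*(1/22) + 18*(1/21)) = -23 - 17*(5/22 + 6/7) = -23 - 17*167/154 = -23 - 2839/154 = -6381/154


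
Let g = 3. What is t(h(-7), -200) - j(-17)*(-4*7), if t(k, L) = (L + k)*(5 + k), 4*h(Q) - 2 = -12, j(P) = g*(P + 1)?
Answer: -7401/4 ≈ -1850.3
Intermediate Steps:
j(P) = 3 + 3*P (j(P) = 3*(P + 1) = 3*(1 + P) = 3 + 3*P)
h(Q) = -5/2 (h(Q) = ½ + (¼)*(-12) = ½ - 3 = -5/2)
t(k, L) = (5 + k)*(L + k)
t(h(-7), -200) - j(-17)*(-4*7) = ((-5/2)² + 5*(-200) + 5*(-5/2) - 200*(-5/2)) - (3 + 3*(-17))*(-4*7) = (25/4 - 1000 - 25/2 + 500) - (3 - 51)*(-28) = -2025/4 - (-48)*(-28) = -2025/4 - 1*1344 = -2025/4 - 1344 = -7401/4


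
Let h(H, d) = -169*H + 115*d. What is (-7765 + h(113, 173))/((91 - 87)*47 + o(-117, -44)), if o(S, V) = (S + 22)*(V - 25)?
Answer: -6967/6743 ≈ -1.0332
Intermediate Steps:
o(S, V) = (-25 + V)*(22 + S) (o(S, V) = (22 + S)*(-25 + V) = (-25 + V)*(22 + S))
(-7765 + h(113, 173))/((91 - 87)*47 + o(-117, -44)) = (-7765 + (-169*113 + 115*173))/((91 - 87)*47 + (-550 - 25*(-117) + 22*(-44) - 117*(-44))) = (-7765 + (-19097 + 19895))/(4*47 + (-550 + 2925 - 968 + 5148)) = (-7765 + 798)/(188 + 6555) = -6967/6743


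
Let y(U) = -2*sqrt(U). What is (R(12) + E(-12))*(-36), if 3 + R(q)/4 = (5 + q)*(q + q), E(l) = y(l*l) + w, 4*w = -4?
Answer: -57420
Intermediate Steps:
w = -1 (w = (1/4)*(-4) = -1)
E(l) = -1 - 2*sqrt(l**2) (E(l) = -2*sqrt(l**2) - 1 = -1 - 2*sqrt(l**2))
R(q) = -12 + 8*q*(5 + q) (R(q) = -12 + 4*((5 + q)*(q + q)) = -12 + 4*((5 + q)*(2*q)) = -12 + 4*(2*q*(5 + q)) = -12 + 8*q*(5 + q))
(R(12) + E(-12))*(-36) = ((-12 + 8*12**2 + 40*12) + (-1 - 2*sqrt((-12)**2)))*(-36) = ((-12 + 8*144 + 480) + (-1 - 2*sqrt(144)))*(-36) = ((-12 + 1152 + 480) + (-1 - 2*12))*(-36) = (1620 + (-1 - 24))*(-36) = (1620 - 25)*(-36) = 1595*(-36) = -57420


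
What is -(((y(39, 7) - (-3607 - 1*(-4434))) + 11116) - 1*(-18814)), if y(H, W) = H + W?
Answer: -29149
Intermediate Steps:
-(((y(39, 7) - (-3607 - 1*(-4434))) + 11116) - 1*(-18814)) = -((((39 + 7) - (-3607 - 1*(-4434))) + 11116) - 1*(-18814)) = -(((46 - (-3607 + 4434)) + 11116) + 18814) = -(((46 - 1*827) + 11116) + 18814) = -(((46 - 827) + 11116) + 18814) = -((-781 + 11116) + 18814) = -(10335 + 18814) = -1*29149 = -29149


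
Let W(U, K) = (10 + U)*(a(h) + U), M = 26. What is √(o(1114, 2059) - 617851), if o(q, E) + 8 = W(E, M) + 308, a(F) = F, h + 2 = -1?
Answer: √3636313 ≈ 1906.9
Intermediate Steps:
h = -3 (h = -2 - 1 = -3)
W(U, K) = (-3 + U)*(10 + U) (W(U, K) = (10 + U)*(-3 + U) = (-3 + U)*(10 + U))
o(q, E) = 270 + E² + 7*E (o(q, E) = -8 + ((-30 + E² + 7*E) + 308) = -8 + (278 + E² + 7*E) = 270 + E² + 7*E)
√(o(1114, 2059) - 617851) = √((270 + 2059² + 7*2059) - 617851) = √((270 + 4239481 + 14413) - 617851) = √(4254164 - 617851) = √3636313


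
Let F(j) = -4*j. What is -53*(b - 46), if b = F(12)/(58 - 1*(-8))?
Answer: 27242/11 ≈ 2476.5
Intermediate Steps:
b = -8/11 (b = (-4*12)/(58 - 1*(-8)) = -48/(58 + 8) = -48/66 = -48*1/66 = -8/11 ≈ -0.72727)
-53*(b - 46) = -53*(-8/11 - 46) = -53*(-514/11) = 27242/11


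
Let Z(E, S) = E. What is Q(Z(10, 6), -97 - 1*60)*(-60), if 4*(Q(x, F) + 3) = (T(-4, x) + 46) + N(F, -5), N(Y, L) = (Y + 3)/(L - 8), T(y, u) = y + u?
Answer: -10110/13 ≈ -777.69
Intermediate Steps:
T(y, u) = u + y
N(Y, L) = (3 + Y)/(-8 + L)
Q(x, F) = 387/52 - F/52 + x/4 (Q(x, F) = -3 + (((x - 4) + 46) + (3 + F)/(-8 - 5))/4 = -3 + (((-4 + x) + 46) + (3 + F)/(-13))/4 = -3 + ((42 + x) - (3 + F)/13)/4 = -3 + ((42 + x) + (-3/13 - F/13))/4 = -3 + (543/13 + x - F/13)/4 = -3 + (543/52 - F/52 + x/4) = 387/52 - F/52 + x/4)
Q(Z(10, 6), -97 - 1*60)*(-60) = (387/52 - (-97 - 1*60)/52 + (1/4)*10)*(-60) = (387/52 - (-97 - 60)/52 + 5/2)*(-60) = (387/52 - 1/52*(-157) + 5/2)*(-60) = (387/52 + 157/52 + 5/2)*(-60) = (337/26)*(-60) = -10110/13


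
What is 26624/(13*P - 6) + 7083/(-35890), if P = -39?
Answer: -959168939/18411570 ≈ -52.096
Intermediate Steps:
26624/(13*P - 6) + 7083/(-35890) = 26624/(13*(-39) - 6) + 7083/(-35890) = 26624/(-507 - 6) + 7083*(-1/35890) = 26624/(-513) - 7083/35890 = 26624*(-1/513) - 7083/35890 = -26624/513 - 7083/35890 = -959168939/18411570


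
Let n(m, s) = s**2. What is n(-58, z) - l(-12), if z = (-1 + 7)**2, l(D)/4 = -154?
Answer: 1912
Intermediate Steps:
l(D) = -616 (l(D) = 4*(-154) = -616)
z = 36 (z = 6**2 = 36)
n(-58, z) - l(-12) = 36**2 - 1*(-616) = 1296 + 616 = 1912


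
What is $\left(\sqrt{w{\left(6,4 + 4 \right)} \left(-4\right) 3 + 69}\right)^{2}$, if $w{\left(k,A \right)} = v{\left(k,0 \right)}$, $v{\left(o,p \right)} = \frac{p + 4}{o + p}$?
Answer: $61$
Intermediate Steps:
$v{\left(o,p \right)} = \frac{4 + p}{o + p}$
$w{\left(k,A \right)} = \frac{4}{k}$ ($w{\left(k,A \right)} = \frac{4 + 0}{k + 0} = \frac{1}{k} 4 = \frac{4}{k}$)
$\left(\sqrt{w{\left(6,4 + 4 \right)} \left(-4\right) 3 + 69}\right)^{2} = \left(\sqrt{\frac{4}{6} \left(-4\right) 3 + 69}\right)^{2} = \left(\sqrt{4 \cdot \frac{1}{6} \left(-4\right) 3 + 69}\right)^{2} = \left(\sqrt{\frac{2}{3} \left(-4\right) 3 + 69}\right)^{2} = \left(\sqrt{\left(- \frac{8}{3}\right) 3 + 69}\right)^{2} = \left(\sqrt{-8 + 69}\right)^{2} = \left(\sqrt{61}\right)^{2} = 61$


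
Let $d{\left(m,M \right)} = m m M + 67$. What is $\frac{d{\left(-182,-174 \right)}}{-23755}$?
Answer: $\frac{5763509}{23755} \approx 242.62$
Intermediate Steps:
$d{\left(m,M \right)} = 67 + M m^{2}$ ($d{\left(m,M \right)} = m^{2} M + 67 = M m^{2} + 67 = 67 + M m^{2}$)
$\frac{d{\left(-182,-174 \right)}}{-23755} = \frac{67 - 174 \left(-182\right)^{2}}{-23755} = \left(67 - 5763576\right) \left(- \frac{1}{23755}\right) = \left(-5763509\right) \left(- \frac{1}{23755}\right) = \frac{5763509}{23755}$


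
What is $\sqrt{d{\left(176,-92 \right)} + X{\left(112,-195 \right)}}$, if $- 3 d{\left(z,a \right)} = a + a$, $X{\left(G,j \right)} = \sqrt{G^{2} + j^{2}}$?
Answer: $\frac{\sqrt{552 + 9 \sqrt{50569}}}{3} \approx 16.918$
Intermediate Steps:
$d{\left(z,a \right)} = - \frac{2 a}{3}$ ($d{\left(z,a \right)} = - \frac{a + a}{3} = - \frac{2 a}{3}$)
$\sqrt{d{\left(176,-92 \right)} + X{\left(112,-195 \right)}} = \sqrt{\left(- \frac{2}{3}\right) \left(-92\right) + \sqrt{112^{2} + \left(-195\right)^{2}}} = \sqrt{\frac{184}{3} + \sqrt{12544 + 38025}} = \sqrt{\frac{184}{3} + \sqrt{50569}}$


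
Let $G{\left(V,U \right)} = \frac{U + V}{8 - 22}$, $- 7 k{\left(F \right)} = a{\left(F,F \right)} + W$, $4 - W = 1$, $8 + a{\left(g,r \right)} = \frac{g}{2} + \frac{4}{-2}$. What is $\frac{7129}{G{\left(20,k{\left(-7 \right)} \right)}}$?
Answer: $- \frac{199612}{43} \approx -4642.1$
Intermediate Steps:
$a{\left(g,r \right)} = -10 + \frac{g}{2}$ ($a{\left(g,r \right)} = -8 + \left(\frac{g}{2} + \frac{4}{-2}\right) = -8 + \left(g \frac{1}{2} + 4 \left(- \frac{1}{2}\right)\right) = -8 + \left(\frac{g}{2} - 2\right) = -8 + \left(-2 + \frac{g}{2}\right) = -10 + \frac{g}{2}$)
$W = 3$ ($W = 4 - 1 = 3$)
$k{\left(F \right)} = 1 - \frac{F}{14}$ ($k{\left(F \right)} = - \frac{\left(-10 + \frac{F}{2}\right) + 3}{7} = - \frac{-7 + \frac{F}{2}}{7} = 1 - \frac{F}{14}$)
$G{\left(V,U \right)} = - \frac{U}{14} - \frac{V}{14}$ ($G{\left(V,U \right)} = \frac{U + V}{-14} = \left(U + V\right) \left(- \frac{1}{14}\right) = - \frac{U}{14} - \frac{V}{14}$)
$\frac{7129}{G{\left(20,k{\left(-7 \right)} \right)}} = \frac{7129}{- \frac{1 - - \frac{1}{2}}{14} - \frac{10}{7}} = \frac{7129}{- \frac{1 + \frac{1}{2}}{14} - \frac{10}{7}} = \frac{7129}{\left(- \frac{1}{14}\right) \frac{3}{2} - \frac{10}{7}} = \frac{7129}{- \frac{3}{28} - \frac{10}{7}} = \frac{7129}{- \frac{43}{28}} = 7129 \left(- \frac{28}{43}\right) = - \frac{199612}{43}$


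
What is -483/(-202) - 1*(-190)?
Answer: 38863/202 ≈ 192.39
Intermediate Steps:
-483/(-202) - 1*(-190) = -483*(-1/202) + 190 = 483/202 + 190 = 38863/202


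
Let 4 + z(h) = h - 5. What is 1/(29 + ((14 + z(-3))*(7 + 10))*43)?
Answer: 1/1491 ≈ 0.00067069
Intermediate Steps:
z(h) = -9 + h (z(h) = -4 + (h - 5) = -4 + (-5 + h) = -9 + h)
1/(29 + ((14 + z(-3))*(7 + 10))*43) = 1/(29 + ((14 + (-9 - 3))*(7 + 10))*43) = 1/(29 + ((14 - 12)*17)*43) = 1/(29 + (2*17)*43) = 1/(29 + 34*43) = 1/(29 + 1462) = 1/1491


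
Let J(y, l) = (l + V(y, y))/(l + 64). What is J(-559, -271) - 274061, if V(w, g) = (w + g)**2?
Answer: -19326760/69 ≈ -2.8010e+5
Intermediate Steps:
V(w, g) = (g + w)**2
J(y, l) = (l + 4*y**2)/(64 + l) (J(y, l) = (l + (y + y)**2)/(l + 64) = (l + (2*y)**2)/(64 + l) = (l + 4*y**2)/(64 + l))
J(-559, -271) - 274061 = (-271 + 4*(-559)**2)/(64 - 271) - 274061 = (-271 + 4*312481)/(-207) - 274061 = -(-271 + 1249924)/207 - 274061 = -1/207*1249653 - 274061 = -416551/69 - 274061 = -19326760/69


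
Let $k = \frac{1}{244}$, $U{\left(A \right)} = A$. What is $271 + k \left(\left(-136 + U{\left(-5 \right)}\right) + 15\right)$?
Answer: $\frac{32999}{122} \approx 270.48$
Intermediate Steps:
$k = \frac{1}{244} \approx 0.0040984$
$271 + k \left(\left(-136 + U{\left(-5 \right)}\right) + 15\right) = 271 + \frac{\left(-136 - 5\right) + 15}{244} = 271 + \frac{-141 + 15}{244} = 271 + \frac{1}{244} \left(-126\right) = 271 - \frac{63}{122} = \frac{32999}{122}$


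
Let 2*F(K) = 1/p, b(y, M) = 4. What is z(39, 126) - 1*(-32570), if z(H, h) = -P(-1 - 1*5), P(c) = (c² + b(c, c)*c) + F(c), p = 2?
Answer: 130231/4 ≈ 32558.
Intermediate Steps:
F(K) = ¼ (F(K) = (½)/2 = (½)*(½) = ¼)
P(c) = ¼ + c² + 4*c (P(c) = (c² + 4*c) + ¼ = ¼ + c² + 4*c)
z(H, h) = -49/4 (z(H, h) = -(¼ + (-1 - 1*5)² + 4*(-1 - 1*5)) = -(¼ + (-1 - 5)² + 4*(-1 - 5)) = -(¼ + (-6)² + 4*(-6)) = -(¼ + 36 - 24) = -1*49/4 = -49/4)
z(39, 126) - 1*(-32570) = -49/4 - 1*(-32570) = -49/4 + 32570 = 130231/4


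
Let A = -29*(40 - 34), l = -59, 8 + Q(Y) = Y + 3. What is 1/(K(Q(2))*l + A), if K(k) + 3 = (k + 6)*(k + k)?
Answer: 1/1065 ≈ 0.00093897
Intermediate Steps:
Q(Y) = -5 + Y (Q(Y) = -8 + (Y + 3) = -8 + (3 + Y) = -5 + Y)
K(k) = -3 + 2*k*(6 + k) (K(k) = -3 + (k + 6)*(k + k) = -3 + (6 + k)*(2*k) = -3 + 2*k*(6 + k))
A = -174 (A = -29*6 = -174)
1/(K(Q(2))*l + A) = 1/((-3 + 2*(-5 + 2)² + 12*(-5 + 2))*(-59) - 174) = 1/((-3 + 2*(-3)² + 12*(-3))*(-59) - 174) = 1/((-3 + 2*9 - 36)*(-59) - 174) = 1/((-3 + 18 - 36)*(-59) - 174) = 1/(-21*(-59) - 174) = 1/(1239 - 174) = 1/1065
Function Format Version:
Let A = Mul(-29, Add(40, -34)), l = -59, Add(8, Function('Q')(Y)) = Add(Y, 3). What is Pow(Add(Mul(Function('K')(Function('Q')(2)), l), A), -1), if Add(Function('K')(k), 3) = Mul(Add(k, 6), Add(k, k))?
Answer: Rational(1, 1065) ≈ 0.00093897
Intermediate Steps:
Function('Q')(Y) = Add(-5, Y) (Function('Q')(Y) = Add(-8, Add(Y, 3)) = Add(-8, Add(3, Y)) = Add(-5, Y))
Function('K')(k) = Add(-3, Mul(2, k, Add(6, k))) (Function('K')(k) = Add(-3, Mul(Add(k, 6), Add(k, k))) = Add(-3, Mul(Add(6, k), Mul(2, k))) = Add(-3, Mul(2, k, Add(6, k))))
A = -174 (A = Mul(-29, 6) = -174)
Pow(Add(Mul(Function('K')(Function('Q')(2)), l), A), -1) = Pow(Add(Mul(Add(-3, Mul(2, Pow(Add(-5, 2), 2)), Mul(12, Add(-5, 2))), -59), -174), -1) = Pow(Add(Mul(Add(-3, Mul(2, Pow(-3, 2)), Mul(12, -3)), -59), -174), -1) = Pow(Add(Mul(Add(-3, Mul(2, 9), -36), -59), -174), -1) = Pow(Add(Mul(Add(-3, 18, -36), -59), -174), -1) = Pow(Add(Mul(-21, -59), -174), -1) = Pow(Add(1239, -174), -1) = Pow(1065, -1) = Rational(1, 1065)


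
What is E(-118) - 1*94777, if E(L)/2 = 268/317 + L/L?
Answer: -30043139/317 ≈ -94773.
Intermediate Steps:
E(L) = 1170/317 (E(L) = 2*(268/317 + L/L) = 2*(268*(1/317) + 1) = 2*(268/317 + 1) = 2*(585/317) = 1170/317)
E(-118) - 1*94777 = 1170/317 - 1*94777 = 1170/317 - 94777 = -30043139/317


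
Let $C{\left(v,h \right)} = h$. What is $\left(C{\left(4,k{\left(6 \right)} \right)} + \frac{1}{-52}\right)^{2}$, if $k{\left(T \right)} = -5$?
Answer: $\frac{68121}{2704} \approx 25.193$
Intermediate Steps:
$\left(C{\left(4,k{\left(6 \right)} \right)} + \frac{1}{-52}\right)^{2} = \left(-5 + \frac{1}{-52}\right)^{2} = \left(-5 - \frac{1}{52}\right)^{2} = \left(- \frac{261}{52}\right)^{2} = \frac{68121}{2704}$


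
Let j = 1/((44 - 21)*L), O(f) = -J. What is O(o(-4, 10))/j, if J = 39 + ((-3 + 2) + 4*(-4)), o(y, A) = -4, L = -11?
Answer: 5566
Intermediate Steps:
J = 22 (J = 39 + (-1 - 16) = 39 - 17 = 22)
O(f) = -22 (O(f) = -1*22 = -22)
j = -1/253 (j = 1/((44 - 21)*(-11)) = 1/(23*(-11)) = 1/(-253) = -1/253 ≈ -0.0039526)
O(o(-4, 10))/j = -22/(-1/253) = -22*(-253) = 5566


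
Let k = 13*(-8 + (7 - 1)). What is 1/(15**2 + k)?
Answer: 1/199 ≈ 0.0050251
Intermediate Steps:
k = -26 (k = 13*(-8 + 6) = 13*(-2) = -26)
1/(15**2 + k) = 1/(15**2 - 26) = 1/(225 - 26) = 1/199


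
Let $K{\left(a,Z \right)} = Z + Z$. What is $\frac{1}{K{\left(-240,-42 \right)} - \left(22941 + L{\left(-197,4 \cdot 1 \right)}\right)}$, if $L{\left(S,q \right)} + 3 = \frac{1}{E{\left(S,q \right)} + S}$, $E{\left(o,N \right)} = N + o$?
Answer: $- \frac{390}{8978579} \approx -4.3437 \cdot 10^{-5}$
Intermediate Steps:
$K{\left(a,Z \right)} = 2 Z$
$L{\left(S,q \right)} = -3 + \frac{1}{q + 2 S}$ ($L{\left(S,q \right)} = -3 + \frac{1}{\left(q + S\right) + S} = -3 + \frac{1}{\left(S + q\right) + S} = -3 + \frac{1}{q + 2 S}$)
$\frac{1}{K{\left(-240,-42 \right)} - \left(22941 + L{\left(-197,4 \cdot 1 \right)}\right)} = \frac{1}{2 \left(-42\right) - \left(22941 + \frac{1 - -1182 - 3 \cdot 4 \cdot 1}{4 \cdot 1 + 2 \left(-197\right)}\right)} = \frac{1}{-84 - \left(22941 + \frac{1 + 1182 - 12}{4 - 394}\right)} = \frac{1}{-84 - \left(22941 + \frac{1 + 1182 - 12}{-390}\right)} = \frac{1}{-84 - \left(22941 - \frac{1171}{390}\right)} = \frac{1}{-84 - \frac{8945819}{390}} = \frac{1}{- \frac{8978579}{390}} = - \frac{390}{8978579}$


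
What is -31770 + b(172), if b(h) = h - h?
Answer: -31770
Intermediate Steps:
b(h) = 0
-31770 + b(172) = -31770 + 0 = -31770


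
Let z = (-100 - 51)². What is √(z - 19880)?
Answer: √2921 ≈ 54.046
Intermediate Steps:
z = 22801 (z = (-151)² = 22801)
√(z - 19880) = √(22801 - 19880) = √2921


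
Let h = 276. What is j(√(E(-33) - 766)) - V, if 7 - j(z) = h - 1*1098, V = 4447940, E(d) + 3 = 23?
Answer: -4447111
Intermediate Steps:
E(d) = 20 (E(d) = -3 + 23 = 20)
j(z) = 829 (j(z) = 7 - (276 - 1*1098) = 7 - (276 - 1098) = 7 - 1*(-822) = 7 + 822 = 829)
j(√(E(-33) - 766)) - V = 829 - 1*4447940 = 829 - 4447940 = -4447111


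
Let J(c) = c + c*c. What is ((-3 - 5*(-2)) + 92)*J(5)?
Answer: 2970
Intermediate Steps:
J(c) = c + c²
((-3 - 5*(-2)) + 92)*J(5) = ((-3 - 5*(-2)) + 92)*(5*(1 + 5)) = ((-3 + 10) + 92)*(5*6) = (7 + 92)*30 = 99*30 = 2970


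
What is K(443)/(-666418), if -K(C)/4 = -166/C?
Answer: -332/147611587 ≈ -2.2491e-6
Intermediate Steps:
K(C) = 664/C (K(C) = -(-664)/C = 664/C)
K(443)/(-666418) = (664/443)/(-666418) = (664*(1/443))*(-1/666418) = (664/443)*(-1/666418) = -332/147611587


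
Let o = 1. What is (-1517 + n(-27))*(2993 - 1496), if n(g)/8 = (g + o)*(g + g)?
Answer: 14543355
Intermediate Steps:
n(g) = 16*g*(1 + g) (n(g) = 8*((g + 1)*(g + g)) = 8*((1 + g)*(2*g)) = 8*(2*g*(1 + g)) = 16*g*(1 + g))
(-1517 + n(-27))*(2993 - 1496) = (-1517 + 16*(-27)*(1 - 27))*(2993 - 1496) = (-1517 + 16*(-27)*(-26))*1497 = (-1517 + 11232)*1497 = 9715*1497 = 14543355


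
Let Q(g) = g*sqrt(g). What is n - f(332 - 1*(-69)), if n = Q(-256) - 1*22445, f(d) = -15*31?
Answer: -21980 - 4096*I ≈ -21980.0 - 4096.0*I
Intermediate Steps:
f(d) = -465
Q(g) = g**(3/2)
n = -22445 - 4096*I (n = (-256)**(3/2) - 1*22445 = -4096*I - 22445 = -22445 - 4096*I ≈ -22445.0 - 4096.0*I)
n - f(332 - 1*(-69)) = (-22445 - 4096*I) - 1*(-465) = (-22445 - 4096*I) + 465 = -21980 - 4096*I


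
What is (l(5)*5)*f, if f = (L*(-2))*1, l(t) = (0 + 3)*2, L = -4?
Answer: 240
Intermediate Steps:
l(t) = 6 (l(t) = 3*2 = 6)
f = 8 (f = -4*(-2)*1 = 8*1 = 8)
(l(5)*5)*f = (6*5)*8 = 30*8 = 240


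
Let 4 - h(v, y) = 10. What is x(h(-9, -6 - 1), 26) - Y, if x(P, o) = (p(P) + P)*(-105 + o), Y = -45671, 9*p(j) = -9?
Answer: 46224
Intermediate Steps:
p(j) = -1 (p(j) = (⅑)*(-9) = -1)
h(v, y) = -6 (h(v, y) = 4 - 1*10 = 4 - 10 = -6)
x(P, o) = (-1 + P)*(-105 + o)
x(h(-9, -6 - 1), 26) - Y = (105 - 1*26 - 105*(-6) - 6*26) - 1*(-45671) = (105 - 26 + 630 - 156) + 45671 = 553 + 45671 = 46224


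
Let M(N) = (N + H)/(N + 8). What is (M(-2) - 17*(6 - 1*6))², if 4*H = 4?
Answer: 1/36 ≈ 0.027778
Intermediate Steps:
H = 1 (H = (¼)*4 = 1)
M(N) = (1 + N)/(8 + N) (M(N) = (N + 1)/(N + 8) = (1 + N)/(8 + N))
(M(-2) - 17*(6 - 1*6))² = ((1 - 2)/(8 - 2) - 17*(6 - 1*6))² = (-1/6 - 17*(6 - 6))² = ((⅙)*(-1) - 17*0)² = (-⅙ + 0)² = (-⅙)² = 1/36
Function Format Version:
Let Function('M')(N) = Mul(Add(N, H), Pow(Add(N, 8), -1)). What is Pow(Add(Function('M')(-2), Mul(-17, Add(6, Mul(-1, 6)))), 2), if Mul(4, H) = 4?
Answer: Rational(1, 36) ≈ 0.027778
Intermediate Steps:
H = 1 (H = Mul(Rational(1, 4), 4) = 1)
Function('M')(N) = Mul(Pow(Add(8, N), -1), Add(1, N)) (Function('M')(N) = Mul(Add(N, 1), Pow(Add(N, 8), -1)) = Mul(Add(1, N), Pow(Add(8, N), -1)) = Mul(Pow(Add(8, N), -1), Add(1, N)))
Pow(Add(Function('M')(-2), Mul(-17, Add(6, Mul(-1, 6)))), 2) = Pow(Add(Mul(Pow(Add(8, -2), -1), Add(1, -2)), Mul(-17, Add(6, Mul(-1, 6)))), 2) = Pow(Add(Mul(Pow(6, -1), -1), Mul(-17, Add(6, -6))), 2) = Pow(Add(Mul(Rational(1, 6), -1), Mul(-17, 0)), 2) = Pow(Add(Rational(-1, 6), 0), 2) = Pow(Rational(-1, 6), 2) = Rational(1, 36)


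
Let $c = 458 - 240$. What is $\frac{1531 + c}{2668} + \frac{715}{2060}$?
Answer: $\frac{68882}{68701} \approx 1.0026$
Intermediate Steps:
$c = 218$ ($c = 458 - 240 = 218$)
$\frac{1531 + c}{2668} + \frac{715}{2060} = \frac{1531 + 218}{2668} + \frac{715}{2060} = 1749 \cdot \frac{1}{2668} + 715 \cdot \frac{1}{2060} = \frac{1749}{2668} + \frac{143}{412} = \frac{68882}{68701}$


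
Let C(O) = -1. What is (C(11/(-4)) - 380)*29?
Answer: -11049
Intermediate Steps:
(C(11/(-4)) - 380)*29 = (-1 - 380)*29 = -381*29 = -11049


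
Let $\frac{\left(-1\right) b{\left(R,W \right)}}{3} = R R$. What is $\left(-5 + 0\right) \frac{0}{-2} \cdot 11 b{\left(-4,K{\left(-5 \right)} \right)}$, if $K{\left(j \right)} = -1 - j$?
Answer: $0$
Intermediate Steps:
$b{\left(R,W \right)} = - 3 R^{2}$ ($b{\left(R,W \right)} = - 3 R R = - 3 R^{2}$)
$\left(-5 + 0\right) \frac{0}{-2} \cdot 11 b{\left(-4,K{\left(-5 \right)} \right)} = \left(-5 + 0\right) \frac{0}{-2} \cdot 11 \left(- 3 \left(-4\right)^{2}\right) = - 5 \cdot 0 \left(- \frac{1}{2}\right) 11 \left(\left(-3\right) 16\right) = \left(-5\right) 0 \cdot 11 \left(-48\right) = 0 \cdot 11 \left(-48\right) = 0 \left(-48\right) = 0$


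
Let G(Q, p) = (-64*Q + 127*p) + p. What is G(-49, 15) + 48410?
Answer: 53466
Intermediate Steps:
G(Q, p) = -64*Q + 128*p
G(-49, 15) + 48410 = (-64*(-49) + 128*15) + 48410 = (3136 + 1920) + 48410 = 5056 + 48410 = 53466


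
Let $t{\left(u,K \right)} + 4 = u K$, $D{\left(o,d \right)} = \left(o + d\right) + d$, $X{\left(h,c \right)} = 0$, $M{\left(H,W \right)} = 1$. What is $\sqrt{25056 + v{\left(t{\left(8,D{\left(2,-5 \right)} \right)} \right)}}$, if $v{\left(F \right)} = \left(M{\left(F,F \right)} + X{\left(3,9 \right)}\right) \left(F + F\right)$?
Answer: $2 \sqrt{6230} \approx 157.86$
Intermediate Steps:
$D{\left(o,d \right)} = o + 2 d$ ($D{\left(o,d \right)} = \left(d + o\right) + d = o + 2 d$)
$t{\left(u,K \right)} = -4 + K u$ ($t{\left(u,K \right)} = -4 + u K = -4 + K u$)
$v{\left(F \right)} = 2 F$ ($v{\left(F \right)} = \left(1 + 0\right) \left(F + F\right) = 1 \cdot 2 F = 2 F$)
$\sqrt{25056 + v{\left(t{\left(8,D{\left(2,-5 \right)} \right)} \right)}} = \sqrt{25056 + 2 \left(-4 + \left(2 + 2 \left(-5\right)\right) 8\right)} = \sqrt{25056 + 2 \left(-4 + \left(2 - 10\right) 8\right)} = \sqrt{25056 + 2 \left(-4 - 64\right)} = \sqrt{25056 + 2 \left(-68\right)} = \sqrt{25056 - 136} = \sqrt{24920} = 2 \sqrt{6230}$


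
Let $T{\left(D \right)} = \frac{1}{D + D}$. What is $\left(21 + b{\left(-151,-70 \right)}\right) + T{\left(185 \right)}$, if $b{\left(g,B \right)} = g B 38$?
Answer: $\frac{148621971}{370} \approx 4.0168 \cdot 10^{5}$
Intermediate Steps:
$b{\left(g,B \right)} = 38 B g$ ($b{\left(g,B \right)} = B g 38 = 38 B g$)
$T{\left(D \right)} = \frac{1}{2 D}$
$\left(21 + b{\left(-151,-70 \right)}\right) + T{\left(185 \right)} = \left(21 + 38 \left(-70\right) \left(-151\right)\right) + \frac{1}{2 \cdot 185} = \left(21 + 401660\right) + \frac{1}{2} \cdot \frac{1}{185} = 401681 + \frac{1}{370} = \frac{148621971}{370}$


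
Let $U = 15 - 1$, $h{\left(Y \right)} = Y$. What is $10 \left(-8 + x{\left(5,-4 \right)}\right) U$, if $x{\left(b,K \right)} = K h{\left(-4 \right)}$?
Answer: $1120$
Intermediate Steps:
$x{\left(b,K \right)} = - 4 K$ ($x{\left(b,K \right)} = K \left(-4\right) = - 4 K$)
$U = 14$
$10 \left(-8 + x{\left(5,-4 \right)}\right) U = 10 \left(-8 - -16\right) 14 = 10 \left(-8 + 16\right) 14 = 10 \cdot 8 \cdot 14 = 80 \cdot 14 = 1120$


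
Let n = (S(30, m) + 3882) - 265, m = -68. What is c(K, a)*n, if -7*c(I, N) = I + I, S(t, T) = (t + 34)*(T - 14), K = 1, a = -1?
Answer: 466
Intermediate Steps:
S(t, T) = (-14 + T)*(34 + t) (S(t, T) = (34 + t)*(-14 + T) = (-14 + T)*(34 + t))
c(I, N) = -2*I/7 (c(I, N) = -(I + I)/7 = -2*I/7)
n = -1631 (n = ((-476 - 14*30 + 34*(-68) - 68*30) + 3882) - 265 = ((-476 - 420 - 2312 - 2040) + 3882) - 265 = (-5248 + 3882) - 265 = -1366 - 265 = -1631)
c(K, a)*n = -2/7*1*(-1631) = -2/7*(-1631) = 466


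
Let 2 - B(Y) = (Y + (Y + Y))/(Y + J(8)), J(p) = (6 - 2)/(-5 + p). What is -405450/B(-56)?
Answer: 8311725/22 ≈ 3.7781e+5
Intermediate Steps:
J(p) = 4/(-5 + p)
B(Y) = 2 - 3*Y/(4/3 + Y) (B(Y) = 2 - (Y + (Y + Y))/(Y + 4/(-5 + 8)) = 2 - (Y + 2*Y)/(Y + 4/3) = 2 - 3*Y/(Y + 4*(⅓)) = 2 - 3*Y/(Y + 4/3) = 2 - 3*Y/(4/3 + Y))
-405450/B(-56) = -405450/((8 - 3*(-56))/(4 + 3*(-56))) = -405450/((8 + 168)/(4 - 168)) = -405450/(176/(-164)) = -405450/((-1/164*176)) = -405450/(-44/41) = -405450*(-41)/44 = -30*(-554115/44) = 8311725/22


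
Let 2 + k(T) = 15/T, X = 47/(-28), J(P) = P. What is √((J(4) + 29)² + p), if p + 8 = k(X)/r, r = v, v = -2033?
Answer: √9869572195895/95551 ≈ 32.879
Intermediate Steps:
r = -2033
X = -47/28 (X = 47*(-1/28) = -47/28 ≈ -1.6786)
k(T) = -2 + 15/T
p = -763894/95551 (p = -8 + (-2 + 15/(-47/28))/(-2033) = -8 + (-2 + 15*(-28/47))*(-1/2033) = -8 + (-2 - 420/47)*(-1/2033) = -8 - 514/47*(-1/2033) = -8 + 514/95551 = -763894/95551 ≈ -7.9946)
√((J(4) + 29)² + p) = √((4 + 29)² - 763894/95551) = √(33² - 763894/95551) = √(1089 - 763894/95551) = √(103291145/95551) = √9869572195895/95551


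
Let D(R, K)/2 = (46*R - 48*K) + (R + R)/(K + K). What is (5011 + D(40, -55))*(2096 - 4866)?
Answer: -425652050/11 ≈ -3.8696e+7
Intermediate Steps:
D(R, K) = -96*K + 92*R + 2*R/K (D(R, K) = 2*((46*R - 48*K) + (R + R)/(K + K)) = 2*((-48*K + 46*R) + (2*R)/((2*K))) = 2*((-48*K + 46*R) + (2*R)*(1/(2*K))) = 2*((-48*K + 46*R) + R/K) = 2*(-48*K + 46*R + R/K) = -96*K + 92*R + 2*R/K)
(5011 + D(40, -55))*(2096 - 4866) = (5011 + (-96*(-55) + 92*40 + 2*40/(-55)))*(2096 - 4866) = (5011 + (5280 + 3680 + 2*40*(-1/55)))*(-2770) = (5011 + (5280 + 3680 - 16/11))*(-2770) = (5011 + 98544/11)*(-2770) = (153665/11)*(-2770) = -425652050/11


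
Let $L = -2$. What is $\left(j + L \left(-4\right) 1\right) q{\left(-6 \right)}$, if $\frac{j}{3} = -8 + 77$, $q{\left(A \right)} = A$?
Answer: $-1290$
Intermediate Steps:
$j = 207$ ($j = 3 \left(-8 + 77\right) = 3 \cdot 69 = 207$)
$\left(j + L \left(-4\right) 1\right) q{\left(-6 \right)} = \left(207 + \left(-2\right) \left(-4\right) 1\right) \left(-6\right) = \left(207 + 8 \cdot 1\right) \left(-6\right) = \left(207 + 8\right) \left(-6\right) = 215 \left(-6\right) = -1290$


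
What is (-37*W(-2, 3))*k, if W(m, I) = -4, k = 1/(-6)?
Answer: -74/3 ≈ -24.667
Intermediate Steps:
k = -1/6 ≈ -0.16667
(-37*W(-2, 3))*k = -37*(-4)*(-1/6) = 148*(-1/6) = -74/3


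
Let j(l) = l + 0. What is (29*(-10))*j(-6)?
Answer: 1740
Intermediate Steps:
j(l) = l
(29*(-10))*j(-6) = (29*(-10))*(-6) = -290*(-6) = 1740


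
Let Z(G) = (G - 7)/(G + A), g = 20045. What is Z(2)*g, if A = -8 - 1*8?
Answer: 100225/14 ≈ 7158.9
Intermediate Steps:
A = -16 (A = -8 - 8 = -16)
Z(G) = (-7 + G)/(-16 + G) (Z(G) = (G - 7)/(G - 16) = (-7 + G)/(-16 + G))
Z(2)*g = ((-7 + 2)/(-16 + 2))*20045 = (-5/(-14))*20045 = -1/14*(-5)*20045 = (5/14)*20045 = 100225/14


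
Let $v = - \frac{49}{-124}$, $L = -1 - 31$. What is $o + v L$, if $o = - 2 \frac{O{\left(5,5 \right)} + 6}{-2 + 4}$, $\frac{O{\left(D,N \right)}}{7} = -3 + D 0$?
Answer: $\frac{73}{31} \approx 2.3548$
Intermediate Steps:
$O{\left(D,N \right)} = -21$ ($O{\left(D,N \right)} = 7 \left(-3 + D 0\right) = 7 \left(-3 + 0\right) = 7 \left(-3\right) = -21$)
$L = -32$ ($L = -1 - 31 = -32$)
$v = \frac{49}{124}$ ($v = \left(-49\right) \left(- \frac{1}{124}\right) = \frac{49}{124} \approx 0.39516$)
$o = 15$ ($o = - 2 \frac{-21 + 6}{-2 + 4} = - 2 \left(- \frac{15}{2}\right) = - 2 \left(\left(-15\right) \frac{1}{2}\right) = \left(-2\right) \left(- \frac{15}{2}\right) = 15$)
$o + v L = 15 + \frac{49}{124} \left(-32\right) = 15 - \frac{392}{31} = \frac{73}{31}$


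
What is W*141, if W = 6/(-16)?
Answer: -423/8 ≈ -52.875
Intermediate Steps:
W = -3/8 (W = 6*(-1/16) = -3/8 ≈ -0.37500)
W*141 = -3/8*141 = -423/8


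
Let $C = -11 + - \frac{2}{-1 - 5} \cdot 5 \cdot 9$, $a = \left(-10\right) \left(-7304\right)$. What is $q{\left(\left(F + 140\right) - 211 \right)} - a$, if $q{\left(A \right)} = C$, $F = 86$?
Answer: $-73036$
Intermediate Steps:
$a = 73040$
$C = 4$ ($C = -11 + - \frac{2}{-6} \cdot 5 \cdot 9 = -11 + \left(-2\right) \left(- \frac{1}{6}\right) 5 \cdot 9 = -11 + \frac{1}{3} \cdot 5 \cdot 9 = -11 + \frac{5}{3} \cdot 9 = -11 + 15 = 4$)
$q{\left(A \right)} = 4$
$q{\left(\left(F + 140\right) - 211 \right)} - a = 4 - 73040 = -73036$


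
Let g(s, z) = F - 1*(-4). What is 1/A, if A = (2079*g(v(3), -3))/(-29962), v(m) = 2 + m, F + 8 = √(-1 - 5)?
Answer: 59924/22869 + 14981*I*√6/22869 ≈ 2.6203 + 1.6046*I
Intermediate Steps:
F = -8 + I*√6 (F = -8 + √(-1 - 5) = -8 + √(-6) = -8 + I*√6 ≈ -8.0 + 2.4495*I)
g(s, z) = -4 + I*√6 (g(s, z) = (-8 + I*√6) - 1*(-4) = (-8 + I*√6) + 4 = -4 + I*√6)
A = 4158/14981 - 2079*I*√6/29962 (A = (2079*(-4 + I*√6))/(-29962) = (-8316 + 2079*I*√6)*(-1/29962) = 4158/14981 - 2079*I*√6/29962 ≈ 0.27755 - 0.16997*I)
1/A = 1/(4158/14981 - 2079*I*√6/29962)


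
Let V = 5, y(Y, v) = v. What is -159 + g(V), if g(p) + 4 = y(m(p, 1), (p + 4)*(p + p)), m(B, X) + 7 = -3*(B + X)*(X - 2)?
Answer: -73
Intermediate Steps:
m(B, X) = -7 - 3*(-2 + X)*(B + X) (m(B, X) = -7 - 3*(B + X)*(X - 2) = -7 - 3*(B + X)*(-2 + X) = -7 - 3*(-2 + X)*(B + X))
g(p) = -4 + 2*p*(4 + p) (g(p) = -4 + (p + 4)*(p + p) = -4 + (4 + p)*(2*p) = -4 + 2*p*(4 + p))
-159 + g(V) = -159 + (-4 + 2*5*(4 + 5)) = -159 + (-4 + 2*5*9) = -159 + (-4 + 90) = -159 + 86 = -73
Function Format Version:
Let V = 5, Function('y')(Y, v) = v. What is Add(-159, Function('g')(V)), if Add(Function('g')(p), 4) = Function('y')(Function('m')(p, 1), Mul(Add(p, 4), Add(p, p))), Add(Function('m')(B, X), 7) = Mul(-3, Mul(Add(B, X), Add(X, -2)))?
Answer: -73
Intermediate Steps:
Function('m')(B, X) = Add(-7, Mul(-3, Add(-2, X), Add(B, X))) (Function('m')(B, X) = Add(-7, Mul(-3, Mul(Add(B, X), Add(X, -2)))) = Add(-7, Mul(-3, Mul(Add(B, X), Add(-2, X)))) = Add(-7, Mul(-3, Mul(Add(-2, X), Add(B, X)))) = Add(-7, Mul(-3, Add(-2, X), Add(B, X))))
Function('g')(p) = Add(-4, Mul(2, p, Add(4, p))) (Function('g')(p) = Add(-4, Mul(Add(p, 4), Add(p, p))) = Add(-4, Mul(Add(4, p), Mul(2, p))) = Add(-4, Mul(2, p, Add(4, p))))
Add(-159, Function('g')(V)) = Add(-159, Add(-4, Mul(2, 5, Add(4, 5)))) = Add(-159, Add(-4, Mul(2, 5, 9))) = Add(-159, Add(-4, 90)) = Add(-159, 86) = -73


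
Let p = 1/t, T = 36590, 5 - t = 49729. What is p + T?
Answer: 1819401159/49724 ≈ 36590.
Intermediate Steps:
t = -49724 (t = 5 - 1*49729 = 5 - 49729 = -49724)
p = -1/49724 (p = 1/(-49724) = -1/49724 ≈ -2.0111e-5)
p + T = -1/49724 + 36590 = 1819401159/49724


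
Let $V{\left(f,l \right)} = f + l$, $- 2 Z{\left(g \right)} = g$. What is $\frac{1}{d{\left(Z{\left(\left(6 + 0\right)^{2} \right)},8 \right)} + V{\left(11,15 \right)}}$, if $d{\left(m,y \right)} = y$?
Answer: $\frac{1}{34} \approx 0.029412$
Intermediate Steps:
$Z{\left(g \right)} = - \frac{g}{2}$
$\frac{1}{d{\left(Z{\left(\left(6 + 0\right)^{2} \right)},8 \right)} + V{\left(11,15 \right)}} = \frac{1}{8 + \left(11 + 15\right)} = \frac{1}{8 + 26} = \frac{1}{34}$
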